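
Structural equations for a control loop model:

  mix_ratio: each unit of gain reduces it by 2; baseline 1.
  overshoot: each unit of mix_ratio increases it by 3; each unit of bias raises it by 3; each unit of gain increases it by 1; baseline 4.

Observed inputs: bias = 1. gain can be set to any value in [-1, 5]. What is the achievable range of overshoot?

-15 to 15

Substituting into the overshoot equation gives overshoot = -5*gain + 10.
Linear in gain, so extremes are at the endpoints: gain = -1 gives overshoot = 15; gain = 5 gives overshoot = -15.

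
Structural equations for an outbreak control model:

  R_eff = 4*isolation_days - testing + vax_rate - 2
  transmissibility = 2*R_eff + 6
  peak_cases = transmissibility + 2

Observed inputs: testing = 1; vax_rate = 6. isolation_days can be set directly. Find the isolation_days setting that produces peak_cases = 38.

isolation_days = 3

Substituting into the R_eff equation gives R_eff = 4*isolation_days + 3.
Substituting into the transmissibility equation gives transmissibility = 8*isolation_days + 12.
Substituting into the peak_cases equation gives peak_cases = 8*isolation_days + 14.
Solve 8*isolation_days + 14 = 38: isolation_days = (38 - 14) / 8 = 3.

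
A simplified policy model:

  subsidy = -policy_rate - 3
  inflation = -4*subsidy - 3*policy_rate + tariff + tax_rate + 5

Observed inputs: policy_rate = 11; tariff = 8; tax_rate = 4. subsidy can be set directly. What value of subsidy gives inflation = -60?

Intervening on subsidy fixes its value directly, overriding its dependence on policy_rate.
Substituting into the inflation equation gives inflation = -4*subsidy - 16.
Solve -4*subsidy - 16 = -60: subsidy = (-60 + 16) / -4 = 11.

subsidy = 11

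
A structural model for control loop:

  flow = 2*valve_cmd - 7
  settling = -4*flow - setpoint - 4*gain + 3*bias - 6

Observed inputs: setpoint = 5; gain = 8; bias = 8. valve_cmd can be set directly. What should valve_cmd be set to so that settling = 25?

valve_cmd = -2

Substituting into the settling equation gives settling = -8*valve_cmd + 9.
Solve -8*valve_cmd + 9 = 25: valve_cmd = (25 - 9) / -8 = -2.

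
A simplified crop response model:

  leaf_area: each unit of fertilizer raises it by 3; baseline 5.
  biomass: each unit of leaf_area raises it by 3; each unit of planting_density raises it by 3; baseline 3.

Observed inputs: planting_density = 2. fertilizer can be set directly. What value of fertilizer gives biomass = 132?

Substituting into the biomass equation gives biomass = 9*fertilizer + 24.
Solve 9*fertilizer + 24 = 132: fertilizer = (132 - 24) / 9 = 12.

fertilizer = 12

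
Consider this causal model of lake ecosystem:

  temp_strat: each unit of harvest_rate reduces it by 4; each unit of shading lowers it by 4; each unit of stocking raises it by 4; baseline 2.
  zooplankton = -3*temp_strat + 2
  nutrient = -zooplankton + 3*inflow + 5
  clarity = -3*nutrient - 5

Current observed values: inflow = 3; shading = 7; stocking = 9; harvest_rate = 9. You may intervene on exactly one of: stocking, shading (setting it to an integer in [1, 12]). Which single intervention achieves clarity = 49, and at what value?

Intervening on stocking: clarity = -36*stocking + 517. Reaching 49 requires stocking = 13, outside [1, 12].
Intervening on shading: with other inputs at their observed values, clarity = 36*shading - 59. Solving for 49 gives shading = 3, within [1, 12].

set shading = 3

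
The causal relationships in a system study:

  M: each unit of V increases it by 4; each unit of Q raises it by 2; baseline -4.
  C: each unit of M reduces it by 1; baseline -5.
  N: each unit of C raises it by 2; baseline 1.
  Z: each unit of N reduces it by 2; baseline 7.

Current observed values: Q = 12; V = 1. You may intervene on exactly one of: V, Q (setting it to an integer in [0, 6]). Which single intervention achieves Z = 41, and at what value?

set Q = 2

Intervening on V: Z = 16*V + 105. Reaching 41 requires V = -4, outside [0, 6].
Intervening on Q: with other inputs at their observed values, Z = 8*Q + 25. Solving for 41 gives Q = 2, within [0, 6].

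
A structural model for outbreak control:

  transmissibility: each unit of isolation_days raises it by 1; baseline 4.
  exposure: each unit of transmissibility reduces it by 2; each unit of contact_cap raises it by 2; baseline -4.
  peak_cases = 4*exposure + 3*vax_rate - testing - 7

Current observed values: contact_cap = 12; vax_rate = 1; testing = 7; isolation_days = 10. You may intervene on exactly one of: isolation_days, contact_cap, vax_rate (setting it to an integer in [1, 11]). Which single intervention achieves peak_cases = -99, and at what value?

Intervening on isolation_days: peak_cases = -8*isolation_days + 37. Reaching -99 requires isolation_days = 17, outside [1, 11].
Intervening on contact_cap: with other inputs at their observed values, peak_cases = 8*contact_cap - 139. Solving for -99 gives contact_cap = 5, within [1, 11].
Intervening on vax_rate: peak_cases = 3*vax_rate - 46. Reaching -99 requires vax_rate = -53/3, not an integer.

set contact_cap = 5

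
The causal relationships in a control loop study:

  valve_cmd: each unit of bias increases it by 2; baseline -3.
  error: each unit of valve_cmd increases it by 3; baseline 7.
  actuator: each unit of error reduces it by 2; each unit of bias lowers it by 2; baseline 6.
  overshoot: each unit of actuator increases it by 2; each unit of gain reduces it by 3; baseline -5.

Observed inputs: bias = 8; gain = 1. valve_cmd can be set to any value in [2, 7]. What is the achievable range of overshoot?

Intervening on valve_cmd fixes its value directly, overriding its dependence on bias.
Substituting into the actuator equation gives actuator = -6*valve_cmd - 24.
This gives overshoot = -12*valve_cmd - 56.
Linear in valve_cmd, so extremes are at the endpoints: valve_cmd = 2 gives overshoot = -80; valve_cmd = 7 gives overshoot = -140.

-140 to -80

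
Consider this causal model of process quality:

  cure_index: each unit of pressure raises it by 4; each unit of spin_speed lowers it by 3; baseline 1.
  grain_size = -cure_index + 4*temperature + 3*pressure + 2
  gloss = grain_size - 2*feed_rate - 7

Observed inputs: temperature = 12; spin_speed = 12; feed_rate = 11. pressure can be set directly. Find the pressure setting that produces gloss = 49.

Substituting into the cure_index equation gives cure_index = 4*pressure - 35.
grain_size becomes -pressure + 85.
gloss becomes -pressure + 56.
Solve -pressure + 56 = 49: pressure = (49 - 56) / -1 = 7.

pressure = 7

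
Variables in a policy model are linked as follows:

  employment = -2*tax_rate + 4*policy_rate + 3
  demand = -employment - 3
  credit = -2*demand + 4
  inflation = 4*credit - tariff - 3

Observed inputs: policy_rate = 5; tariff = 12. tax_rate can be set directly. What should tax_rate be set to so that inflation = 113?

Substituting into the employment equation gives employment = -2*tax_rate + 23.
demand becomes 2*tax_rate - 26.
This gives credit = -4*tax_rate + 56.
So inflation = -16*tax_rate + 209.
Solve -16*tax_rate + 209 = 113: tax_rate = (113 - 209) / -16 = 6.

tax_rate = 6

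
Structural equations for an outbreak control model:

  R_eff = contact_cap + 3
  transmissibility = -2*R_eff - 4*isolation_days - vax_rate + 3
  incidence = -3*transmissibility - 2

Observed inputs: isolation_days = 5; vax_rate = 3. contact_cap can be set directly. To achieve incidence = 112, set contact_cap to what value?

Substituting into the transmissibility equation gives transmissibility = -2*contact_cap - 26.
This gives incidence = 6*contact_cap + 76.
Solve 6*contact_cap + 76 = 112: contact_cap = (112 - 76) / 6 = 6.

contact_cap = 6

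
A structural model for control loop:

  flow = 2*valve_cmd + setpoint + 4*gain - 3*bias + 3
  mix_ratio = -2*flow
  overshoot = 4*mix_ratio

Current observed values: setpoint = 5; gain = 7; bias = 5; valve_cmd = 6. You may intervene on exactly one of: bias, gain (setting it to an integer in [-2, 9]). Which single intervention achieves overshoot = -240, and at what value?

Intervening on bias: with other inputs at their observed values, overshoot = 24*bias - 384. Solving for -240 gives bias = 6, within [-2, 9].
Intervening on gain: overshoot = -32*gain - 40. Reaching -240 requires gain = 25/4, not an integer.

set bias = 6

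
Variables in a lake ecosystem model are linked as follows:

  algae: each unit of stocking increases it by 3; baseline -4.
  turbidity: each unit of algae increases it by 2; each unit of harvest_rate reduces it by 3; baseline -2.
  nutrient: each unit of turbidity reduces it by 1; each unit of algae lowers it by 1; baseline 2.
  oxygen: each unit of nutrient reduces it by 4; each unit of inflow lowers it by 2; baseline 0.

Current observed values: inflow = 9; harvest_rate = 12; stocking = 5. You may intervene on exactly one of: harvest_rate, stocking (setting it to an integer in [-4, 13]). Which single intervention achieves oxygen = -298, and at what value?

Intervening on harvest_rate: oxygen = -12*harvest_rate + 98. Reaching -298 requires harvest_rate = 33, outside [-4, 13].
Intervening on stocking: with other inputs at their observed values, oxygen = 36*stocking - 226. Solving for -298 gives stocking = -2, within [-4, 13].

set stocking = -2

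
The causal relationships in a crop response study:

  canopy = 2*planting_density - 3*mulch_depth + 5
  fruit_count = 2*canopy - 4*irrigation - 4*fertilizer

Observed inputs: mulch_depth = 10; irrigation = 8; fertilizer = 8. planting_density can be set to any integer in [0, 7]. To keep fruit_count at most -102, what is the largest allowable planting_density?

planting_density = 3

Substituting into the canopy equation gives canopy = 2*planting_density - 25.
Substituting into the fruit_count equation gives fruit_count = 4*planting_density - 114.
Require 4*planting_density - 114 ≤ -102, so planting_density ≤ 3.
The largest integer in [0, 7] satisfying this is 3.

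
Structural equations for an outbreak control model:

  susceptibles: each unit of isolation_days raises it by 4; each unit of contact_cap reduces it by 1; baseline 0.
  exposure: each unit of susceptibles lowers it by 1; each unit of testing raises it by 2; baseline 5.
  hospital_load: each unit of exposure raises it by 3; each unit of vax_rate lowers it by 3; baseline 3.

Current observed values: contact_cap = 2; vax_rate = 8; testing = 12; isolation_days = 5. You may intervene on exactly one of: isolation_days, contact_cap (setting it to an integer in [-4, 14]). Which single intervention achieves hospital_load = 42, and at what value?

Intervening on isolation_days: hospital_load = -12*isolation_days + 72. Reaching 42 requires isolation_days = 5/2, not an integer.
Intervening on contact_cap: with other inputs at their observed values, hospital_load = 3*contact_cap + 6. Solving for 42 gives contact_cap = 12, within [-4, 14].

set contact_cap = 12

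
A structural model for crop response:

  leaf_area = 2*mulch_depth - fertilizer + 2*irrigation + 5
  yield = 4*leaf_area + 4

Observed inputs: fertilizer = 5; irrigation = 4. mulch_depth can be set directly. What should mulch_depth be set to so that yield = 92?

Substituting into the leaf_area equation gives leaf_area = 2*mulch_depth + 8.
Substituting into the yield equation gives yield = 8*mulch_depth + 36.
Solve 8*mulch_depth + 36 = 92: mulch_depth = (92 - 36) / 8 = 7.

mulch_depth = 7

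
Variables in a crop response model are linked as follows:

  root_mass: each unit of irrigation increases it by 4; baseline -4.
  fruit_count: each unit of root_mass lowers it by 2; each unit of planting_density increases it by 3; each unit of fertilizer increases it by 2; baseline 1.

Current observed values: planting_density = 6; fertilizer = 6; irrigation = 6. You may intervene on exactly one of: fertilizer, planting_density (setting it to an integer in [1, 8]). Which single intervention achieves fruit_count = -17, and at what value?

Intervening on fertilizer: with other inputs at their observed values, fruit_count = 2*fertilizer - 21. Solving for -17 gives fertilizer = 2, within [1, 8].
Intervening on planting_density: fruit_count = 3*planting_density - 27. Reaching -17 requires planting_density = 10/3, not an integer.

set fertilizer = 2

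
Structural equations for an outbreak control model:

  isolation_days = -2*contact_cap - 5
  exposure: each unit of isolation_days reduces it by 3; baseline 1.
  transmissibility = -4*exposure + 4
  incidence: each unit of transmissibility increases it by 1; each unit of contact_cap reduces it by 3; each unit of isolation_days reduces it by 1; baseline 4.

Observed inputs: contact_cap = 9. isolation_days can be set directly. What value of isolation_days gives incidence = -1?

Intervening on isolation_days fixes its value directly, overriding its dependence on contact_cap.
Substituting into the transmissibility equation gives transmissibility = 12*isolation_days.
incidence becomes 11*isolation_days - 23.
Solve 11*isolation_days - 23 = -1: isolation_days = (-1 + 23) / 11 = 2.

isolation_days = 2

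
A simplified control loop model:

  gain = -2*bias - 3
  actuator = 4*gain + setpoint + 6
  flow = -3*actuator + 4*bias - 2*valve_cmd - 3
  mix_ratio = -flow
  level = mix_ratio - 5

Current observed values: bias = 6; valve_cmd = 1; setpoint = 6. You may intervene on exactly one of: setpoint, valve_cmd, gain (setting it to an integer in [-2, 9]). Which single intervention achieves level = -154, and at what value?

Intervening on setpoint: level = 3*setpoint - 186. Reaching -154 requires setpoint = 32/3, not an integer.
Intervening on valve_cmd: with other inputs at their observed values, level = 2*valve_cmd - 170. Solving for -154 gives valve_cmd = 8, within [-2, 9].
Intervening on gain: level = 12*gain + 12. Reaching -154 requires gain = -83/6, not an integer.

set valve_cmd = 8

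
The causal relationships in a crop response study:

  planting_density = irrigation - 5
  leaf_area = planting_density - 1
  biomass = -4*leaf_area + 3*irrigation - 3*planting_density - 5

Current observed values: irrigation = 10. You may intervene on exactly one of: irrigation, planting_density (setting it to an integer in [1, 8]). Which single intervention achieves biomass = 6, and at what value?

Intervening on irrigation: with other inputs at their observed values, biomass = -4*irrigation + 34. Solving for 6 gives irrigation = 7, within [1, 8].
Intervening on planting_density: biomass = -7*planting_density + 29. Reaching 6 requires planting_density = 23/7, not an integer.

set irrigation = 7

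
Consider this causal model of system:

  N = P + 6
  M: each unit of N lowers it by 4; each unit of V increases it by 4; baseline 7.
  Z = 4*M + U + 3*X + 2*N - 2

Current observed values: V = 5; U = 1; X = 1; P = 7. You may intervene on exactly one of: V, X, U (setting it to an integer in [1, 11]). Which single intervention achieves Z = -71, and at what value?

set U = 2

Intervening on V: Z = 16*V - 152. Reaching -71 requires V = 81/16, not an integer.
Intervening on X: Z = 3*X - 75. Reaching -71 requires X = 4/3, not an integer.
Intervening on U: with other inputs at their observed values, Z = U - 73. Solving for -71 gives U = 2, within [1, 11].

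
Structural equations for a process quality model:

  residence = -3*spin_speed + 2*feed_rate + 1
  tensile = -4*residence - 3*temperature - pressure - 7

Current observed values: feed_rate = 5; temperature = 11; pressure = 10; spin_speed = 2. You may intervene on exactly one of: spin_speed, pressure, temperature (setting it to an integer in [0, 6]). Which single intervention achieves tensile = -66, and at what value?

set pressure = 6

Intervening on spin_speed: tensile = 12*spin_speed - 94. Reaching -66 requires spin_speed = 7/3, not an integer.
Intervening on pressure: with other inputs at their observed values, tensile = -pressure - 60. Solving for -66 gives pressure = 6, within [0, 6].
Intervening on temperature: tensile = -3*temperature - 37. Reaching -66 requires temperature = 29/3, not an integer.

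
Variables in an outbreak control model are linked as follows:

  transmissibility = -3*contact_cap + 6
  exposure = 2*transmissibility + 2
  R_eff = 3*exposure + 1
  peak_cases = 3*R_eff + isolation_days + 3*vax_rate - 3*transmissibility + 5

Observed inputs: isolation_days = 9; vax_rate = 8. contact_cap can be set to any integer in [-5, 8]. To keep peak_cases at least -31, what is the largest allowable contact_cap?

contact_cap = 4

Substituting into the exposure equation gives exposure = -6*contact_cap + 14.
Substituting into the R_eff equation gives R_eff = -18*contact_cap + 43.
Substituting into the peak_cases equation gives peak_cases = -45*contact_cap + 149.
Require -45*contact_cap + 149 ≥ -31, so contact_cap ≤ 4.
The largest integer in [-5, 8] satisfying this is 4.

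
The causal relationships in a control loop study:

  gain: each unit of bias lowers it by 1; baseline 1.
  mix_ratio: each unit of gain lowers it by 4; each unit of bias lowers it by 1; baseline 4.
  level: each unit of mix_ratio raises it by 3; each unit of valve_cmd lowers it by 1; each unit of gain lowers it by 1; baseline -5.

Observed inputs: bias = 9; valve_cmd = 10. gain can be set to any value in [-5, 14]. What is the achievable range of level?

Intervening on gain fixes its value directly, overriding its dependence on bias.
Substituting into the mix_ratio equation gives mix_ratio = -4*gain - 5.
Substituting into the level equation gives level = -13*gain - 30.
Linear in gain, so extremes are at the endpoints: gain = -5 gives level = 35; gain = 14 gives level = -212.

-212 to 35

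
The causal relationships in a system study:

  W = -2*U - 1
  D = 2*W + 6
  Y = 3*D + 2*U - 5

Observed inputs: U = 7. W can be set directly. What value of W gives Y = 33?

Intervening on W fixes its value directly, overriding its dependence on U.
Substituting into the Y equation gives Y = 6*W + 27.
Solve 6*W + 27 = 33: W = (33 - 27) / 6 = 1.

W = 1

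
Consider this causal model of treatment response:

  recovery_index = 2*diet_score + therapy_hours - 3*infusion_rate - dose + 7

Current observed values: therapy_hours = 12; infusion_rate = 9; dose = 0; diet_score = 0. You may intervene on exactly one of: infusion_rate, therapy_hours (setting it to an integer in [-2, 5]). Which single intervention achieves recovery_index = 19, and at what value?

set infusion_rate = 0

Intervening on infusion_rate: with other inputs at their observed values, recovery_index = -3*infusion_rate + 19. Solving for 19 gives infusion_rate = 0, within [-2, 5].
Intervening on therapy_hours: recovery_index = therapy_hours - 20. Reaching 19 requires therapy_hours = 39, outside [-2, 5].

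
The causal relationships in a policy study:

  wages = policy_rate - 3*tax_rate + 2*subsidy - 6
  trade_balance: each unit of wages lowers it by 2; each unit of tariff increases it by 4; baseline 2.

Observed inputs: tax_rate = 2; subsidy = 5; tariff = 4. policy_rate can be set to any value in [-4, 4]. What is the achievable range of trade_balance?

Substituting into the wages equation gives wages = policy_rate - 2.
Substituting into the trade_balance equation gives trade_balance = -2*policy_rate + 22.
Linear in policy_rate, so extremes are at the endpoints: policy_rate = -4 gives trade_balance = 30; policy_rate = 4 gives trade_balance = 14.

14 to 30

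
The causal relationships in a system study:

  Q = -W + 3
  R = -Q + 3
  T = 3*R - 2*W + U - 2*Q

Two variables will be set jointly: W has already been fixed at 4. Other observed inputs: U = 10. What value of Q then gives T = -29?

Q = 8

With W held at 4:
Intervening on Q fixes its value directly, overriding its dependence on W.
Substituting into the T equation gives T = -5*Q + 11.
Solve -5*Q + 11 = -29: Q = (-29 - 11) / -5 = 8.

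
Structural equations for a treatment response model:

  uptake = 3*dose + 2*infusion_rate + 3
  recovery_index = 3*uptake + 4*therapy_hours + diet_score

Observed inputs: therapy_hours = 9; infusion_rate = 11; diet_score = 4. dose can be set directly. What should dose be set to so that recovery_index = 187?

dose = 8

Substituting into the uptake equation gives uptake = 3*dose + 25.
So recovery_index = 9*dose + 115.
Solve 9*dose + 115 = 187: dose = (187 - 115) / 9 = 8.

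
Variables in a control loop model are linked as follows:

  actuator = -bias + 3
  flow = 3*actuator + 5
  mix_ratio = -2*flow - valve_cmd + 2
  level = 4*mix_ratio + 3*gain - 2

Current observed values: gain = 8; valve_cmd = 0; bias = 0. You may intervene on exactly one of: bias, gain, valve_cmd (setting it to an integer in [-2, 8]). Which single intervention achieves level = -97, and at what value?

set gain = 3

Intervening on bias: level = 24*bias - 82. Reaching -97 requires bias = -5/8, not an integer.
Intervening on gain: with other inputs at their observed values, level = 3*gain - 106. Solving for -97 gives gain = 3, within [-2, 8].
Intervening on valve_cmd: level = -4*valve_cmd - 82. Reaching -97 requires valve_cmd = 15/4, not an integer.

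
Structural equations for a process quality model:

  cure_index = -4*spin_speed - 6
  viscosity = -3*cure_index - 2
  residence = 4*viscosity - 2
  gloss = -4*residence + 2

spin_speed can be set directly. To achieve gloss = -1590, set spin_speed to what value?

Substituting into the viscosity equation gives viscosity = 12*spin_speed + 16.
residence becomes 48*spin_speed + 62.
Substituting into the gloss equation gives gloss = -192*spin_speed - 246.
Solve -192*spin_speed - 246 = -1590: spin_speed = (-1590 + 246) / -192 = 7.

spin_speed = 7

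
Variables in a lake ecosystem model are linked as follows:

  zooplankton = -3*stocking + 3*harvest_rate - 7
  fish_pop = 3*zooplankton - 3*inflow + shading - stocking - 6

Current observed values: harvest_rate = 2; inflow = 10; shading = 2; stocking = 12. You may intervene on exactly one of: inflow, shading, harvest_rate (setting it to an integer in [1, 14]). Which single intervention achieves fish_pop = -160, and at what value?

set inflow = 11

Intervening on inflow: with other inputs at their observed values, fish_pop = -3*inflow - 127. Solving for -160 gives inflow = 11, within [1, 14].
Intervening on shading: fish_pop = shading - 159. Reaching -160 requires shading = -1, outside [1, 14].
Intervening on harvest_rate: fish_pop = 9*harvest_rate - 175. Reaching -160 requires harvest_rate = 5/3, not an integer.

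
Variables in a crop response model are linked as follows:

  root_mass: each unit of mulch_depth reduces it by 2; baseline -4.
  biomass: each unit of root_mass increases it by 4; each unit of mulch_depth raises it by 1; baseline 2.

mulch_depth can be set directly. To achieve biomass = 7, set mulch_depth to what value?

mulch_depth = -3

Substituting into the biomass equation gives biomass = -7*mulch_depth - 14.
Solve -7*mulch_depth - 14 = 7: mulch_depth = (7 + 14) / -7 = -3.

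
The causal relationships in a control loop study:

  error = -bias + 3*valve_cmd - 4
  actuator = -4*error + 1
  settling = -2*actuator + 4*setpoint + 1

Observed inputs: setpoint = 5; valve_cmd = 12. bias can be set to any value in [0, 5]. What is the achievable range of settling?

235 to 275

Substituting into the error equation gives error = -bias + 32.
So actuator = 4*bias - 127.
Substituting into the settling equation gives settling = -8*bias + 275.
Linear in bias, so extremes are at the endpoints: bias = 0 gives settling = 275; bias = 5 gives settling = 235.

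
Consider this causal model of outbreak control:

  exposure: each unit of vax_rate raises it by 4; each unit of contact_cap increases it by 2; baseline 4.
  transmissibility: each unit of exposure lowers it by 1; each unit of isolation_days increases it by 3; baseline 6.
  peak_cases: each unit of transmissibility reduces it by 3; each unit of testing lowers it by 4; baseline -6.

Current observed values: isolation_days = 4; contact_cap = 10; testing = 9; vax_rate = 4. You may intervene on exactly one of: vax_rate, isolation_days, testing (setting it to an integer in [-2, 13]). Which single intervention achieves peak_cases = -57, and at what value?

set isolation_days = 13

Intervening on vax_rate: peak_cases = 12*vax_rate - 24. Reaching -57 requires vax_rate = -11/4, not an integer.
Intervening on isolation_days: with other inputs at their observed values, peak_cases = -9*isolation_days + 60. Solving for -57 gives isolation_days = 13, within [-2, 13].
Intervening on testing: peak_cases = -4*testing + 60. Reaching -57 requires testing = 117/4, not an integer.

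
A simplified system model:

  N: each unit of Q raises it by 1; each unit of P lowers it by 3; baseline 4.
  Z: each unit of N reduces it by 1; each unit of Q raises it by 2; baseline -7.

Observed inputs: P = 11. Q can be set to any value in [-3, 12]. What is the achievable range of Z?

19 to 34

Substituting into the N equation gives N = Q - 29.
Substituting into the Z equation gives Z = Q + 22.
Linear in Q, so extremes are at the endpoints: Q = -3 gives Z = 19; Q = 12 gives Z = 34.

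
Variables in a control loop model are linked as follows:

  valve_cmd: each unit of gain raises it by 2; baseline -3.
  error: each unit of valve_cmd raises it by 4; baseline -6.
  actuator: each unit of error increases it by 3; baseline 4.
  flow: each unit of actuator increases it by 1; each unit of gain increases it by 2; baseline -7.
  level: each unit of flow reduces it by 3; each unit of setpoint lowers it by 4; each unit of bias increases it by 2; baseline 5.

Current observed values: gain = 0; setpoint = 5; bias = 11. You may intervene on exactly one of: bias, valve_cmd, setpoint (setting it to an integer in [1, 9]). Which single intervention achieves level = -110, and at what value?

Intervening on bias: level = 2*bias + 156. Reaching -110 requires bias = -133, outside [1, 9].
Intervening on valve_cmd: with other inputs at their observed values, level = -36*valve_cmd + 70. Solving for -110 gives valve_cmd = 5, within [1, 9].
Intervening on setpoint: level = -4*setpoint + 198. Reaching -110 requires setpoint = 77, outside [1, 9].

set valve_cmd = 5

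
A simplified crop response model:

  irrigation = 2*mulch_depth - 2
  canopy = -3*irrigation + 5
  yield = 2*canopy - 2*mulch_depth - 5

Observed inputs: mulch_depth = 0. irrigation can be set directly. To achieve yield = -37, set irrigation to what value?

irrigation = 7

Intervening on irrigation fixes its value directly, overriding its dependence on mulch_depth.
Substituting into the yield equation gives yield = -6*irrigation + 5.
Solve -6*irrigation + 5 = -37: irrigation = (-37 - 5) / -6 = 7.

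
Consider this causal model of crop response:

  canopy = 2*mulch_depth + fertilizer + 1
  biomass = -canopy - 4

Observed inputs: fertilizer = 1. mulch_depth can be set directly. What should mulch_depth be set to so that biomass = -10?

Substituting into the canopy equation gives canopy = 2*mulch_depth + 2.
biomass becomes -2*mulch_depth - 6.
Solve -2*mulch_depth - 6 = -10: mulch_depth = (-10 + 6) / -2 = 2.

mulch_depth = 2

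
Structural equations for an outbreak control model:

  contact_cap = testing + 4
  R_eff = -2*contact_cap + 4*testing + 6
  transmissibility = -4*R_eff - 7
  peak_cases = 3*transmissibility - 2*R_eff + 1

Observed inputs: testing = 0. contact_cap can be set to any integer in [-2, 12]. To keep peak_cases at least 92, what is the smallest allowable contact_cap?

Intervening on contact_cap fixes its value directly, overriding its dependence on testing.
Substituting into the R_eff equation gives R_eff = -2*contact_cap + 6.
This gives transmissibility = 8*contact_cap - 31.
Substituting into the peak_cases equation gives peak_cases = 28*contact_cap - 104.
Require 28*contact_cap - 104 ≥ 92, so contact_cap ≥ 7.
The smallest integer in [-2, 12] satisfying this is 7.

contact_cap = 7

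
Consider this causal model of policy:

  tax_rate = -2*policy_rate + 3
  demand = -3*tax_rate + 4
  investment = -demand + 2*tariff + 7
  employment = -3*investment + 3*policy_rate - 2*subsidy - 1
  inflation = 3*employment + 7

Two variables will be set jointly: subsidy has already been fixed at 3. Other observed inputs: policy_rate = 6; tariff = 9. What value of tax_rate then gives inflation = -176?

With subsidy held at 3:
Intervening on tax_rate fixes its value directly, overriding its dependence on policy_rate.
Substituting into the investment equation gives investment = 3*tax_rate + 21.
employment becomes -9*tax_rate - 52.
inflation becomes -27*tax_rate - 149.
Solve -27*tax_rate - 149 = -176: tax_rate = (-176 + 149) / -27 = 1.

tax_rate = 1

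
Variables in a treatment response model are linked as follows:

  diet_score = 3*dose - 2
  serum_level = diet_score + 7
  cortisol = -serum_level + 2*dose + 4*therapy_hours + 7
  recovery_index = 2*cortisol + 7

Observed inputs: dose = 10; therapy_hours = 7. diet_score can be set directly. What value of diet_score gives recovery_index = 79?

Intervening on diet_score fixes its value directly, overriding its dependence on dose.
Substituting into the cortisol equation gives cortisol = -diet_score + 48.
recovery_index becomes -2*diet_score + 103.
Solve -2*diet_score + 103 = 79: diet_score = (79 - 103) / -2 = 12.

diet_score = 12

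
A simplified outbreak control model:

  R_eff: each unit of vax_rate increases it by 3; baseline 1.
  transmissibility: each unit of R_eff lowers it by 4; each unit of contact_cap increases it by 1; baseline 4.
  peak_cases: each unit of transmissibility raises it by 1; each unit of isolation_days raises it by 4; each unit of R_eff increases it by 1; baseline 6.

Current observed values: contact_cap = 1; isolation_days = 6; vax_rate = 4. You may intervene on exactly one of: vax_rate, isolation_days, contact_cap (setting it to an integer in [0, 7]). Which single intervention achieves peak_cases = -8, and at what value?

set isolation_days = 5

Intervening on vax_rate: peak_cases = -9*vax_rate + 32. Reaching -8 requires vax_rate = 40/9, not an integer.
Intervening on isolation_days: with other inputs at their observed values, peak_cases = 4*isolation_days - 28. Solving for -8 gives isolation_days = 5, within [0, 7].
Intervening on contact_cap: peak_cases = contact_cap - 5. Reaching -8 requires contact_cap = -3, outside [0, 7].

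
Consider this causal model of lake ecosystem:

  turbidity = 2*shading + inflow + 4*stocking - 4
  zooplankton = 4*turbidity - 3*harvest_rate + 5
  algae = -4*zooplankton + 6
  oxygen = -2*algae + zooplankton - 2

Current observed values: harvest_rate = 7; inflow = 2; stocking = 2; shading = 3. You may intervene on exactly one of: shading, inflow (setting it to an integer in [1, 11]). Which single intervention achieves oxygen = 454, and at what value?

set inflow = 7

Intervening on shading: oxygen = 72*shading + 58. Reaching 454 requires shading = 11/2, not an integer.
Intervening on inflow: with other inputs at their observed values, oxygen = 36*inflow + 202. Solving for 454 gives inflow = 7, within [1, 11].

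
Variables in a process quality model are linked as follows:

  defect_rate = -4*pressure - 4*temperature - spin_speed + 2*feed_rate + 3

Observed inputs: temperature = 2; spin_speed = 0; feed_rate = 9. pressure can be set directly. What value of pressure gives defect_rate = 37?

Substituting into the defect_rate equation gives defect_rate = -4*pressure + 13.
Solve -4*pressure + 13 = 37: pressure = (37 - 13) / -4 = -6.

pressure = -6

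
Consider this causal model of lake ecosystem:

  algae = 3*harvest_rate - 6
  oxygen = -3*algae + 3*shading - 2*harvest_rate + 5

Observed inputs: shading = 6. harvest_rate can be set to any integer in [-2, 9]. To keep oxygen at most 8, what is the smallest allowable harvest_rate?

Substituting into the oxygen equation gives oxygen = -11*harvest_rate + 41.
Require -11*harvest_rate + 41 ≤ 8, so harvest_rate ≥ 3.
The smallest integer in [-2, 9] satisfying this is 3.

harvest_rate = 3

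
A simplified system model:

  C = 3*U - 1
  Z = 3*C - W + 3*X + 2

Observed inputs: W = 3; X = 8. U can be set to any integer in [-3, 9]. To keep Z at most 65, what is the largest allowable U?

U = 5

Substituting into the Z equation gives Z = 9*U + 20.
Require 9*U + 20 ≤ 65, so U ≤ 5.
The largest integer in [-3, 9] satisfying this is 5.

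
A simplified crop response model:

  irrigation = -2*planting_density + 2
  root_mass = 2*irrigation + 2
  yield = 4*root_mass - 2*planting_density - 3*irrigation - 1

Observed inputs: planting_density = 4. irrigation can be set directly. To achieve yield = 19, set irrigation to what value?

irrigation = 4

Intervening on irrigation fixes its value directly, overriding its dependence on planting_density.
Substituting into the yield equation gives yield = 5*irrigation - 1.
Solve 5*irrigation - 1 = 19: irrigation = (19 + 1) / 5 = 4.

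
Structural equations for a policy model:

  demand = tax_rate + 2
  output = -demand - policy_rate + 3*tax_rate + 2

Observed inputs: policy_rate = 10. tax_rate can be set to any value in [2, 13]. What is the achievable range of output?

Substituting into the output equation gives output = 2*tax_rate - 10.
Linear in tax_rate, so extremes are at the endpoints: tax_rate = 2 gives output = -6; tax_rate = 13 gives output = 16.

-6 to 16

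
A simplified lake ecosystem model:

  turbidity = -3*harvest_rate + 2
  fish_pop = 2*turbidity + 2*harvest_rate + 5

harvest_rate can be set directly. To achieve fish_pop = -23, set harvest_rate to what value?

harvest_rate = 8

Substituting into the fish_pop equation gives fish_pop = -4*harvest_rate + 9.
Solve -4*harvest_rate + 9 = -23: harvest_rate = (-23 - 9) / -4 = 8.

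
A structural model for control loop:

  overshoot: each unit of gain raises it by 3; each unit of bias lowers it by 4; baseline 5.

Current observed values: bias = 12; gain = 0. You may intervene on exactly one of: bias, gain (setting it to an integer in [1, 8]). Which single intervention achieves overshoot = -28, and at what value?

set gain = 5

Intervening on bias: overshoot = -4*bias + 5. Reaching -28 requires bias = 33/4, not an integer.
Intervening on gain: with other inputs at their observed values, overshoot = 3*gain - 43. Solving for -28 gives gain = 5, within [1, 8].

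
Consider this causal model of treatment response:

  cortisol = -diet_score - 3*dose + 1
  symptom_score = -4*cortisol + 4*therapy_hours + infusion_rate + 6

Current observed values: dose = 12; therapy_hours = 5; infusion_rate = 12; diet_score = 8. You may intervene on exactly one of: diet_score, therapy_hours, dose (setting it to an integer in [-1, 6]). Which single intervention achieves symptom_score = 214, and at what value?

Intervening on diet_score: symptom_score = 4*diet_score + 178. Reaching 214 requires diet_score = 9, outside [-1, 6].
Intervening on therapy_hours: with other inputs at their observed values, symptom_score = 4*therapy_hours + 190. Solving for 214 gives therapy_hours = 6, within [-1, 6].
Intervening on dose: symptom_score = 12*dose + 66. Reaching 214 requires dose = 37/3, not an integer.

set therapy_hours = 6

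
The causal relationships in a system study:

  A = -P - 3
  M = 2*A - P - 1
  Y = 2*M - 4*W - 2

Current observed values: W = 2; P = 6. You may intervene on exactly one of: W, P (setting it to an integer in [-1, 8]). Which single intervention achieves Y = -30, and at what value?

Intervening on W: Y = -4*W - 52. Reaching -30 requires W = -11/2, not an integer.
Intervening on P: with other inputs at their observed values, Y = -6*P - 24. Solving for -30 gives P = 1, within [-1, 8].

set P = 1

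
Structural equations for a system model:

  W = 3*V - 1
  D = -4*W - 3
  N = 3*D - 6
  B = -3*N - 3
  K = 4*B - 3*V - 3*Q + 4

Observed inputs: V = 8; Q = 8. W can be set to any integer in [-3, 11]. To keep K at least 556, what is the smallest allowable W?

W = 3

Intervening on W fixes its value directly, overriding its dependence on V.
Substituting into the N equation gives N = -12*W - 15.
Substituting into the B equation gives B = 36*W + 42.
K becomes 144*W + 124.
Require 144*W + 124 ≥ 556, so W ≥ 3.
The smallest integer in [-3, 11] satisfying this is 3.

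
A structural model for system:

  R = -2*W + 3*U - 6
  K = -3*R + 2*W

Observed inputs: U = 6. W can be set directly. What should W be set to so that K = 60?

W = 12

Substituting into the R equation gives R = -2*W + 12.
Substituting into the K equation gives K = 8*W - 36.
Solve 8*W - 36 = 60: W = (60 + 36) / 8 = 12.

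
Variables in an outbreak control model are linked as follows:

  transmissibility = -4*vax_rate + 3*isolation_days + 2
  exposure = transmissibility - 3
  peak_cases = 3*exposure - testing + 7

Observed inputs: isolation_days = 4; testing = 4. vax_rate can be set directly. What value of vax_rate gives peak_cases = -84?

vax_rate = 10

Substituting into the transmissibility equation gives transmissibility = -4*vax_rate + 14.
exposure becomes -4*vax_rate + 11.
So peak_cases = -12*vax_rate + 36.
Solve -12*vax_rate + 36 = -84: vax_rate = (-84 - 36) / -12 = 10.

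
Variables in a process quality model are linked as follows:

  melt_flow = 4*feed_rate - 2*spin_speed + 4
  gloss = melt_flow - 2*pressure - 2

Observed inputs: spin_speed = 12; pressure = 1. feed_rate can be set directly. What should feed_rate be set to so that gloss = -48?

Substituting into the melt_flow equation gives melt_flow = 4*feed_rate - 20.
gloss becomes 4*feed_rate - 24.
Solve 4*feed_rate - 24 = -48: feed_rate = (-48 + 24) / 4 = -6.

feed_rate = -6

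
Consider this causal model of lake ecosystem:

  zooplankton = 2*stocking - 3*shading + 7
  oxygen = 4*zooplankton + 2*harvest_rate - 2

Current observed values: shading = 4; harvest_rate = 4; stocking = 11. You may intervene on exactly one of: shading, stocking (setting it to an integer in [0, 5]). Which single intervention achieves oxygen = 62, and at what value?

set shading = 5

Intervening on shading: with other inputs at their observed values, oxygen = -12*shading + 122. Solving for 62 gives shading = 5, within [0, 5].
Intervening on stocking: oxygen = 8*stocking - 14. Reaching 62 requires stocking = 19/2, not an integer.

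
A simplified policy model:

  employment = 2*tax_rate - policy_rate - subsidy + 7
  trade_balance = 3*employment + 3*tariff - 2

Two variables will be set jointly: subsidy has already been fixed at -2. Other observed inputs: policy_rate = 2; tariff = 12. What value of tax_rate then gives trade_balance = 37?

tax_rate = -3

With subsidy held at -2:
Substituting into the employment equation gives employment = 2*tax_rate + 7.
Substituting into the trade_balance equation gives trade_balance = 6*tax_rate + 55.
Solve 6*tax_rate + 55 = 37: tax_rate = (37 - 55) / 6 = -3.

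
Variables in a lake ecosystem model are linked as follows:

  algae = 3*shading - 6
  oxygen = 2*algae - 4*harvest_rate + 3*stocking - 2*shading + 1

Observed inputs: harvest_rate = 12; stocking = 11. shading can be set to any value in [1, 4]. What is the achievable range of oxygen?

Substituting into the oxygen equation gives oxygen = 4*shading - 26.
Linear in shading, so extremes are at the endpoints: shading = 1 gives oxygen = -22; shading = 4 gives oxygen = -10.

-22 to -10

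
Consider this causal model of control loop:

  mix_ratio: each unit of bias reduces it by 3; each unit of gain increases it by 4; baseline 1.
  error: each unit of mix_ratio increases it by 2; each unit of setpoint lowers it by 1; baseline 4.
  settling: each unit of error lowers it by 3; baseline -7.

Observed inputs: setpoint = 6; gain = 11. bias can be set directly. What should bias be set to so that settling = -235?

Substituting into the mix_ratio equation gives mix_ratio = -3*bias + 45.
error becomes -6*bias + 88.
Substituting into the settling equation gives settling = 18*bias - 271.
Solve 18*bias - 271 = -235: bias = (-235 + 271) / 18 = 2.

bias = 2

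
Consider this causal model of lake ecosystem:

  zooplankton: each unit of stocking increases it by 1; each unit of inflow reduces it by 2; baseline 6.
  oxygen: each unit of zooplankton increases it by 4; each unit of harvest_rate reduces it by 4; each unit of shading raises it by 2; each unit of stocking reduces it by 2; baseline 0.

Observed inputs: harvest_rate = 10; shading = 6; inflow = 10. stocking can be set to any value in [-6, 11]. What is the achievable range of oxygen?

-96 to -62

Substituting into the zooplankton equation gives zooplankton = stocking - 14.
Substituting into the oxygen equation gives oxygen = 2*stocking - 84.
Linear in stocking, so extremes are at the endpoints: stocking = -6 gives oxygen = -96; stocking = 11 gives oxygen = -62.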